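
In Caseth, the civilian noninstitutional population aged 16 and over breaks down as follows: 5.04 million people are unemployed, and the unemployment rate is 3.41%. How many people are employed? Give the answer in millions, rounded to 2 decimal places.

Labor force = U / u = 5.04 / 0.0341 ≈ 147.80 million.
Employed = labor force − unemployed = 147.80 − 5.04 = 142.76 million.

About 142.76 million are employed.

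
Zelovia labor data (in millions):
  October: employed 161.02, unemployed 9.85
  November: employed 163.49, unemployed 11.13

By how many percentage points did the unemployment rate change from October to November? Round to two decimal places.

October: labor force = 161.02 + 9.85 = 170.87; u = 9.85/170.87 = 5.76%.
November: labor force = 163.49 + 11.13 = 174.62; u = 11.13/174.62 = 6.37%.
Change = 6.37% − 5.76% = +0.61 pp.

The unemployment rate changed by +0.61 percentage points.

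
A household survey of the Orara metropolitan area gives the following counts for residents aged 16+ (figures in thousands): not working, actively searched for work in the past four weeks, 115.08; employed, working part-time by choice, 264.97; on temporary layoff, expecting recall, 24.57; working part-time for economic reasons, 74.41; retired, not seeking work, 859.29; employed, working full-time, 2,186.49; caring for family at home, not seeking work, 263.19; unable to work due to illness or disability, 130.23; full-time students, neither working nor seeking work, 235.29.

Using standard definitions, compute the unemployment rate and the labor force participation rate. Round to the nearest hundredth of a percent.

Unemployment rate ≈ 5.24%; labor force participation rate ≈ 64.17%.

Employed = 264.97 + 74.41 + 2,186.49 = 2,525.87 thousand (anyone who worked, including part-time for economic reasons, counts as employed).
Unemployed = 115.08 + 24.57 = 139.65 thousand (jobless and actively searching, or on temporary layoff).
Labor force = 2,525.87 + 139.65 = 2,665.52 thousand.
Not in labor force = 859.29 + 263.19 + 130.23 + 235.29 = 1,488.00 thousand (those not working and not actively searching are outside the labor force).
Civilian working-age population = 2,665.52 + 1,488.00 = 4,153.52 thousand.
Unemployment rate = 139.65 / 2,665.52 = 5.24%.
Labor force participation rate = 2,665.52 / 4,153.52 = 64.17%.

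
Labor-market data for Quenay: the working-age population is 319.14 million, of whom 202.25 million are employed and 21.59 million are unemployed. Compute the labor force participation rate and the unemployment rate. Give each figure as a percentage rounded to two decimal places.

Labor force participation rate ≈ 70.14%; unemployment rate ≈ 9.65%.

Labor force = employed + unemployed = 202.25 + 21.59 = 223.84 million.
Unemployment rate = 21.59 / 223.84 = 9.65%.
Labor force participation rate = 223.84 / 319.14 = 70.14%.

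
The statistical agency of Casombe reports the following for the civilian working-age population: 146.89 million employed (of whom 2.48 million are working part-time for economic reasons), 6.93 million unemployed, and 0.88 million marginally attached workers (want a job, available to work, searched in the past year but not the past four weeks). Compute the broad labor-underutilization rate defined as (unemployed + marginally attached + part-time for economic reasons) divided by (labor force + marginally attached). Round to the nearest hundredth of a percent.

Broad underutilization rate ≈ 6.65%.

Labor force = 146.89 + 6.93 = 153.82 million.
Numerator = 6.93 + 0.88 + 2.48 = 10.29 million.
Denominator = 153.82 + 0.88 = 154.70 million.
Broad rate = 10.29 / 154.70 = 6.65%.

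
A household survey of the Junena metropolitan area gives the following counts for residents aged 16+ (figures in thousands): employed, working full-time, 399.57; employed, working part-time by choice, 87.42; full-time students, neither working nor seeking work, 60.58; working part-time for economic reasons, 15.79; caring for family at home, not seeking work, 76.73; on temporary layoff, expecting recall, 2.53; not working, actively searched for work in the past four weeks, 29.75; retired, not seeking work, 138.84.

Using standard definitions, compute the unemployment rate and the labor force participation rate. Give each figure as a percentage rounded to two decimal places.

Unemployment rate ≈ 6.03%; labor force participation rate ≈ 65.96%.

Employed = 399.57 + 87.42 + 15.79 = 502.78 thousand (anyone who worked, including part-time for economic reasons, counts as employed).
Unemployed = 2.53 + 29.75 = 32.28 thousand (jobless and actively searching, or on temporary layoff).
Labor force = 502.78 + 32.28 = 535.06 thousand.
Not in labor force = 60.58 + 76.73 + 138.84 = 276.15 thousand (those not working and not actively searching are outside the labor force).
Civilian working-age population = 535.06 + 276.15 = 811.21 thousand.
Unemployment rate = 32.28 / 535.06 = 6.03%.
Labor force participation rate = 535.06 / 811.21 = 65.96%.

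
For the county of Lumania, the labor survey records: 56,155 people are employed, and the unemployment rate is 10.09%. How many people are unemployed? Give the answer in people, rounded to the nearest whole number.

Let U be the number unemployed. The labor force is E + U, and U/(E+U) = 0.1009.
So U = 0.1009 × 56,155 / (1 − 0.1009) = 5666.04 / 0.8991 ≈ 6,302.

About 6,302 are unemployed.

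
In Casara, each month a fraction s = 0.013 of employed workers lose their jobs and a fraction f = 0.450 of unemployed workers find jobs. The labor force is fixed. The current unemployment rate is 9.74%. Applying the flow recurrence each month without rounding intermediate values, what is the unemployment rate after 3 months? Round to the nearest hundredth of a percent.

With a fixed labor force, u_{t+1} = u_t + s·(1−u_t) − f·u_t = u_t·(1−s−f) + s.
Here 1−s−f = 0.537 and s = 0.013.
u_1 = 0.097400 × 0.537 + 0.013 = 0.065304.
u_2 = 0.065304 × 0.537 + 0.013 = 0.048068.
u_3 = 0.048068 × 0.537 + 0.013 = 0.038813.

Unemployment rate after three months ≈ 3.88%.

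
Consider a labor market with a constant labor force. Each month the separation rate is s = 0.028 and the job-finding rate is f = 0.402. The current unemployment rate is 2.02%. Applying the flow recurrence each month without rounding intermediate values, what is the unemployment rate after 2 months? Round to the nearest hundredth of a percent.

Unemployment rate after two months ≈ 5.05%.

With a fixed labor force, u_{t+1} = u_t + s·(1−u_t) − f·u_t = u_t·(1−s−f) + s.
Here 1−s−f = 0.570 and s = 0.028.
u_1 = 0.020200 × 0.570 + 0.028 = 0.039514.
u_2 = 0.039514 × 0.570 + 0.028 = 0.050523.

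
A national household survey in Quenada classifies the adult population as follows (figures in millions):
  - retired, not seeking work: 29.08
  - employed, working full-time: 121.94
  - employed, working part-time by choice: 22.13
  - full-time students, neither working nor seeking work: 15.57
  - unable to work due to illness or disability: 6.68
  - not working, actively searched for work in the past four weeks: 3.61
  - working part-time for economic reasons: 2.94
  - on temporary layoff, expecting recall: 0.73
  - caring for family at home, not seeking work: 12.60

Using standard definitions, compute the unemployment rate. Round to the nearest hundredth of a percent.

Unemployment rate ≈ 2.87%.

Employed = 121.94 + 22.13 + 2.94 = 147.01 million (anyone who worked, including part-time for economic reasons, counts as employed).
Unemployed = 3.61 + 0.73 = 4.34 million (jobless and actively searching, or on temporary layoff).
Labor force = 147.01 + 4.34 = 151.35 million.
Unemployment rate = 4.34 / 151.35 = 2.87%.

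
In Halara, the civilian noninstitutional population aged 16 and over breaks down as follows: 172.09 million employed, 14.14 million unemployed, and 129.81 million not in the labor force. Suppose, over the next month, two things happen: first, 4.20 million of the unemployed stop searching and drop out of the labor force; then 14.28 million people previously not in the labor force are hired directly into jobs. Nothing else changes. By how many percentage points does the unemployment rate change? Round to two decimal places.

Initially, labor force = 172.09 + 14.14 = 186.23 million, so u = 14.14/186.23 = 7.59%.
After the first change, unemployed and labor force both fall by 4.20 → E = 172.09, U = 9.94, labor force = 182.03 million.
After the second change, employed and labor force both rise by 14.28; unemployed unchanged → E = 186.37, U = 9.94, labor force = 196.31 million.
New unemployment rate = 9.94 / 196.31 = 5.06%.
Change = 5.06% − 7.59% = −2.53 percentage points.

The unemployment rate changes by −2.53 percentage points.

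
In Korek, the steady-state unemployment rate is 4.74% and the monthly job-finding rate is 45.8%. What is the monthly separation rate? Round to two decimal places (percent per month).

From u* = s/(s+f): s = u·f/(1−u).
s = 0.0474 × 45.8 / (1 − 0.0474) = 2.1709 / 0.9526 ≈ 2.28% per month.

Separation rate ≈ 2.28% per month.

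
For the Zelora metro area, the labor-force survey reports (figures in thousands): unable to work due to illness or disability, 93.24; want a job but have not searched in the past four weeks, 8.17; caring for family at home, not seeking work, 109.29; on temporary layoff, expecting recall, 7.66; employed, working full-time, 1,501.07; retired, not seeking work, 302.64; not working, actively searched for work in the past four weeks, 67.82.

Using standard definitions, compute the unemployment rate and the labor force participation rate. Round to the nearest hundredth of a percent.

Employed = 1,501.07 thousand.
Unemployed = 7.66 + 67.82 = 75.48 thousand (jobless and actively searching, or on temporary layoff).
Labor force = 1,501.07 + 75.48 = 1,576.55 thousand.
Not in labor force = 93.24 + 8.17 + 109.29 + 302.64 = 513.34 thousand (those not working and not actively searching are outside the labor force — including those who want a job but have given up searching).
Civilian working-age population = 1,576.55 + 513.34 = 2,089.89 thousand.
Unemployment rate = 75.48 / 1,576.55 = 4.79%.
Labor force participation rate = 1,576.55 / 2,089.89 = 75.44%.

Unemployment rate ≈ 4.79%; labor force participation rate ≈ 75.44%.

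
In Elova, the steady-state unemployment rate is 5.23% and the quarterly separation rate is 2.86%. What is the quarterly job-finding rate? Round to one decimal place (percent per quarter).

From u* = s/(s+f): f = s·(1−u)/u.
f = 2.86 × (1 − 0.0523) / 0.0523 = 2.7104 / 0.0523 ≈ 51.8% per quarter.

Job-finding rate ≈ 51.8% per quarter.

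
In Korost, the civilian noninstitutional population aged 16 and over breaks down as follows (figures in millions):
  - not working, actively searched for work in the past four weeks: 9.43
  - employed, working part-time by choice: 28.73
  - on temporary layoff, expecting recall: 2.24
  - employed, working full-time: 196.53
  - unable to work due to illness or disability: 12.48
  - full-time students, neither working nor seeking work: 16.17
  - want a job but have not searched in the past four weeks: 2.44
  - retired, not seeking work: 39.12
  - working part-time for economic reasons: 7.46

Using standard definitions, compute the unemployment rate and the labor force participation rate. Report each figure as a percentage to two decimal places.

Unemployment rate ≈ 4.78%; labor force participation rate ≈ 77.68%.

Employed = 28.73 + 196.53 + 7.46 = 232.72 million (anyone who worked, including part-time for economic reasons, counts as employed).
Unemployed = 9.43 + 2.24 = 11.67 million (jobless and actively searching, or on temporary layoff).
Labor force = 232.72 + 11.67 = 244.39 million.
Not in labor force = 12.48 + 16.17 + 2.44 + 39.12 = 70.21 million (those not working and not actively searching are outside the labor force — including those who want a job but have given up searching).
Civilian working-age population = 244.39 + 70.21 = 314.60 million.
Unemployment rate = 11.67 / 244.39 = 4.78%.
Labor force participation rate = 244.39 / 314.60 = 77.68%.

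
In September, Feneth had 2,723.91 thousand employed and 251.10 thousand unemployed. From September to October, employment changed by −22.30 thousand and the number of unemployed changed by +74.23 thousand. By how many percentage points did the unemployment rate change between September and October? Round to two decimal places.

The unemployment rate changed by +2.31 percentage points.

September: labor force = 2,723.91 + 251.10 = 2,975.01; u = 251.10/2,975.01 = 8.44%.
October: labor force = 2,701.61 + 325.33 = 3,026.94; u = 325.33/3,026.94 = 10.75%.
Change = 10.75% − 8.44% = +2.31 pp.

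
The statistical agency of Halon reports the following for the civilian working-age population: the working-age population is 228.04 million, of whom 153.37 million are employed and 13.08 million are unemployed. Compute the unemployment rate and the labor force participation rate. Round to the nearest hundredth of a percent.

Labor force = employed + unemployed = 153.37 + 13.08 = 166.45 million.
Unemployment rate = 13.08 / 166.45 = 7.86%.
Labor force participation rate = 166.45 / 228.04 = 72.99%.

Unemployment rate ≈ 7.86%; labor force participation rate ≈ 72.99%.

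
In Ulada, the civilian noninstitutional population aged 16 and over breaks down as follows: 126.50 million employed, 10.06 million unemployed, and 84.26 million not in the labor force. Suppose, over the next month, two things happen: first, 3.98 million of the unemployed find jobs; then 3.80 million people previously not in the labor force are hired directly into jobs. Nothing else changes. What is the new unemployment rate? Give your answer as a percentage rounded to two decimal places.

New unemployment rate ≈ 4.33%.

Initially, labor force = 126.50 + 10.06 = 136.56 million, so u = 10.06/136.56 = 7.37%.
After the first change, unemployed falls and employed rises by 3.98; labor force unchanged → E = 130.48, U = 6.08, labor force = 136.56 million.
After the second change, employed and labor force both rise by 3.80; unemployed unchanged → E = 134.28, U = 6.08, labor force = 140.36 million.
New unemployment rate = 6.08 / 140.36 = 4.33%.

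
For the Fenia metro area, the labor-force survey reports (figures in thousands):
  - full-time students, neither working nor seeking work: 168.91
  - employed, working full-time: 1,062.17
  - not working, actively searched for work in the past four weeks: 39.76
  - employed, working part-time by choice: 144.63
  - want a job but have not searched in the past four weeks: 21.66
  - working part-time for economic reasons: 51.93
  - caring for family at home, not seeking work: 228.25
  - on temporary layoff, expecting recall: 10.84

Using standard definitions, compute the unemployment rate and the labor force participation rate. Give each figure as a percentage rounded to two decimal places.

Unemployment rate ≈ 3.86%; labor force participation rate ≈ 75.76%.

Employed = 1,062.17 + 144.63 + 51.93 = 1,258.73 thousand (anyone who worked, including part-time for economic reasons, counts as employed).
Unemployed = 39.76 + 10.84 = 50.60 thousand (jobless and actively searching, or on temporary layoff).
Labor force = 1,258.73 + 50.60 = 1,309.33 thousand.
Not in labor force = 168.91 + 21.66 + 228.25 = 418.82 thousand (those not working and not actively searching are outside the labor force — including those who want a job but have given up searching).
Civilian working-age population = 1,309.33 + 418.82 = 1,728.15 thousand.
Unemployment rate = 50.60 / 1,309.33 = 3.86%.
Labor force participation rate = 1,309.33 / 1,728.15 = 75.76%.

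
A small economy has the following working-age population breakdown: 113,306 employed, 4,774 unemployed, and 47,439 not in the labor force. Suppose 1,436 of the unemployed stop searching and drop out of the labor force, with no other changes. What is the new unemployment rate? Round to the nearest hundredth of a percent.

Initially, labor force = 113,306 + 4,774 = 118,080, so u = 4,774/118,080 = 4.04%.
After the change, unemployed and labor force both fall by 1,436 → E = 113,306, U = 3,338, labor force = 116,644.
New unemployment rate = 3,338 / 116,644 = 2.86%.

New unemployment rate ≈ 2.86%.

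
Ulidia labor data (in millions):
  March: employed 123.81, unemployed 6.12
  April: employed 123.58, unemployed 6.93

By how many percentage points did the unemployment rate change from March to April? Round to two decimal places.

The unemployment rate changed by +0.60 percentage points.

March: labor force = 123.81 + 6.12 = 129.93; u = 6.12/129.93 = 4.71%.
April: labor force = 123.58 + 6.93 = 130.51; u = 6.93/130.51 = 5.31%.
Change = 5.31% − 4.71% = +0.60 pp.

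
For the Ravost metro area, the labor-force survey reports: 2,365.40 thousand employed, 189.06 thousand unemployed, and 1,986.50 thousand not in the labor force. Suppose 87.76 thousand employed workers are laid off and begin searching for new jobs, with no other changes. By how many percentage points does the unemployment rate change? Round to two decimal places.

Initially, labor force = 2,365.40 + 189.06 = 2,554.46 thousand, so u = 189.06/2,554.46 = 7.40%.
After the change, employed falls and unemployed rises by 87.76; labor force unchanged → E = 2,277.64, U = 276.82, labor force = 2,554.46 thousand.
New unemployment rate = 276.82 / 2,554.46 = 10.84%.
Change = 10.84% − 7.40% = +3.44 percentage points.

The unemployment rate changes by +3.44 percentage points.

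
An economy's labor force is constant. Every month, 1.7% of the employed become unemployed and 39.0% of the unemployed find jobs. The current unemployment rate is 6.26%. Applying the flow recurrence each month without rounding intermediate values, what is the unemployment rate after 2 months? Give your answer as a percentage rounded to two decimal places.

With a fixed labor force, u_{t+1} = u_t + s·(1−u_t) − f·u_t = u_t·(1−s−f) + s.
Here 1−s−f = 0.593 and s = 0.017.
u_1 = 0.062600 × 0.593 + 0.017 = 0.054122.
u_2 = 0.054122 × 0.593 + 0.017 = 0.049094.

Unemployment rate after two months ≈ 4.91%.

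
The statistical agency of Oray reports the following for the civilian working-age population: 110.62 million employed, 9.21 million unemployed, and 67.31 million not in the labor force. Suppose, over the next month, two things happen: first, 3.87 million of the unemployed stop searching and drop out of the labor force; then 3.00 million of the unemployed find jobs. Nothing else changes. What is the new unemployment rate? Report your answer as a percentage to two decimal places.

Initially, labor force = 110.62 + 9.21 = 119.83 million, so u = 9.21/119.83 = 7.69%.
After the first change, unemployed and labor force both fall by 3.87 → E = 110.62, U = 5.34, labor force = 115.96 million.
After the second change, unemployed falls and employed rises by 3.00; labor force unchanged → E = 113.62, U = 2.34, labor force = 115.96 million.
New unemployment rate = 2.34 / 115.96 = 2.02%.

New unemployment rate ≈ 2.02%.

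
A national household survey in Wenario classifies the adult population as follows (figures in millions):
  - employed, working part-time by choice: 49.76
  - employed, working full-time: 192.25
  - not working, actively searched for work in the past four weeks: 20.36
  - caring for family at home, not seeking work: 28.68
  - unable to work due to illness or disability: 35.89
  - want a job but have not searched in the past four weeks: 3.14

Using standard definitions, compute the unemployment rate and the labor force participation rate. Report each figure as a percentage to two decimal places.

Employed = 49.76 + 192.25 = 242.01 million.
Unemployed = 20.36 million.
Labor force = 242.01 + 20.36 = 262.37 million.
Not in labor force = 28.68 + 35.89 + 3.14 = 67.71 million (those not working and not actively searching are outside the labor force — including those who want a job but have given up searching).
Civilian working-age population = 262.37 + 67.71 = 330.08 million.
Unemployment rate = 20.36 / 262.37 = 7.76%.
Labor force participation rate = 262.37 / 330.08 = 79.49%.

Unemployment rate ≈ 7.76%; labor force participation rate ≈ 79.49%.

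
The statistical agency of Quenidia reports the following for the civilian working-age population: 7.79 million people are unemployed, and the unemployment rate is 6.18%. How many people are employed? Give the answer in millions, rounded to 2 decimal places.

Labor force = U / u = 7.79 / 0.0618 ≈ 126.05 million.
Employed = labor force − unemployed = 126.05 − 7.79 = 118.26 million.

About 118.26 million are employed.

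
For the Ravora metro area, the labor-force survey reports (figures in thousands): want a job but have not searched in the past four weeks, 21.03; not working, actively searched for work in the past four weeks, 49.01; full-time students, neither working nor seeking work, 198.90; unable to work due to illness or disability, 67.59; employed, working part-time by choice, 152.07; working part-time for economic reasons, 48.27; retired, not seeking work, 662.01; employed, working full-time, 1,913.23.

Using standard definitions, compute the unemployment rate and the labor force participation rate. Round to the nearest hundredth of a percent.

Employed = 152.07 + 48.27 + 1,913.23 = 2,113.57 thousand (anyone who worked, including part-time for economic reasons, counts as employed).
Unemployed = 49.01 thousand.
Labor force = 2,113.57 + 49.01 = 2,162.58 thousand.
Not in labor force = 21.03 + 198.90 + 67.59 + 662.01 = 949.53 thousand (those not working and not actively searching are outside the labor force — including those who want a job but have given up searching).
Civilian working-age population = 2,162.58 + 949.53 = 3,112.11 thousand.
Unemployment rate = 49.01 / 2,162.58 = 2.27%.
Labor force participation rate = 2,162.58 / 3,112.11 = 69.49%.

Unemployment rate ≈ 2.27%; labor force participation rate ≈ 69.49%.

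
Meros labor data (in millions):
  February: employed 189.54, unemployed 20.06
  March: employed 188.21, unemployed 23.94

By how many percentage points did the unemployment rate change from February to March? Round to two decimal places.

February: labor force = 189.54 + 20.06 = 209.60; u = 20.06/209.60 = 9.57%.
March: labor force = 188.21 + 23.94 = 212.15; u = 23.94/212.15 = 11.28%.
Change = 11.28% − 9.57% = +1.71 pp.

The unemployment rate changed by +1.71 percentage points.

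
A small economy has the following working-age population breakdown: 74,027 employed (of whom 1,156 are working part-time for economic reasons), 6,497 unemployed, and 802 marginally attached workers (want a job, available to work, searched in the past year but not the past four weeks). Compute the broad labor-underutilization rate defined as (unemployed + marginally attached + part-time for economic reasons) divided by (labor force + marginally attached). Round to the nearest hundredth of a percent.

Broad underutilization rate ≈ 10.40%.

Labor force = 74,027 + 6,497 = 80,524.
Numerator = 6,497 + 802 + 1,156 = 8,455.
Denominator = 80,524 + 802 = 81,326.
Broad rate = 8,455 / 81,326 = 10.40%.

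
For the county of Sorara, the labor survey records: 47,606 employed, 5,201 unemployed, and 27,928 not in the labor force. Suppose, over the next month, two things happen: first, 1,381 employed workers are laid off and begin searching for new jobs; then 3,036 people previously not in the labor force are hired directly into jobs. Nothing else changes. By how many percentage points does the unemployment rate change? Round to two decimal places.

Initially, labor force = 47,606 + 5,201 = 52,807, so u = 5,201/52,807 = 9.85%.
After the first change, employed falls and unemployed rises by 1,381; labor force unchanged → E = 46,225, U = 6,582, labor force = 52,807.
After the second change, employed and labor force both rise by 3,036; unemployed unchanged → E = 49,261, U = 6,582, labor force = 55,843.
New unemployment rate = 6,582 / 55,843 = 11.79%.
Change = 11.79% − 9.85% = +1.94 percentage points.

The unemployment rate changes by +1.94 percentage points.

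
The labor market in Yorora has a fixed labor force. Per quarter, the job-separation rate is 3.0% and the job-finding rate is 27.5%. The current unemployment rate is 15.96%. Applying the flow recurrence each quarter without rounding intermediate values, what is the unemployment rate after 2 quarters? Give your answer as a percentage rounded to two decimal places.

Unemployment rate after two quarters ≈ 12.79%.

With a fixed labor force, u_{t+1} = u_t + s·(1−u_t) − f·u_t = u_t·(1−s−f) + s.
Here 1−s−f = 0.695 and s = 0.030.
u_1 = 0.159600 × 0.695 + 0.030 = 0.140922.
u_2 = 0.140922 × 0.695 + 0.030 = 0.127941.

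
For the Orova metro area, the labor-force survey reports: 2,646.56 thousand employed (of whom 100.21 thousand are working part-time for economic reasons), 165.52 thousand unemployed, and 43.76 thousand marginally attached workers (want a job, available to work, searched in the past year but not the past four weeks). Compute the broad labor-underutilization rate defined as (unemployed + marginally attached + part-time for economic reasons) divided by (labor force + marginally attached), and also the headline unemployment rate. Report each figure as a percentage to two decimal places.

Labor force = 2,646.56 + 165.52 = 2,812.08 thousand.
Numerator = 165.52 + 43.76 + 100.21 = 309.49 thousand.
Denominator = 2,812.08 + 43.76 = 2,855.84 thousand.
Broad rate = 309.49 / 2,855.84 = 10.84%.
Headline unemployment rate = 165.52 / 2,812.08 = 5.89%.

Broad underutilization rate ≈ 10.84%; headline unemployment rate ≈ 5.89%.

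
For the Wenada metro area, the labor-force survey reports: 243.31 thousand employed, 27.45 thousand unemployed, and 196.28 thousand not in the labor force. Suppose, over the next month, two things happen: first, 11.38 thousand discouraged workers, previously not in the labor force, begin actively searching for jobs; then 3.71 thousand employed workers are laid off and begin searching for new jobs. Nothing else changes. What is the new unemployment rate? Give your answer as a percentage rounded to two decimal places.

Initially, labor force = 243.31 + 27.45 = 270.76 thousand, so u = 27.45/270.76 = 10.14%.
After the first change, unemployed and labor force both rise by 11.38 → E = 243.31, U = 38.83, labor force = 282.14 thousand.
After the second change, employed falls and unemployed rises by 3.71; labor force unchanged → E = 239.60, U = 42.54, labor force = 282.14 thousand.
New unemployment rate = 42.54 / 282.14 = 15.08%.

New unemployment rate ≈ 15.08%.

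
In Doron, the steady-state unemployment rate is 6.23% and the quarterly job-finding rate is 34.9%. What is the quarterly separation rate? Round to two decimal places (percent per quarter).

Separation rate ≈ 2.32% per quarter.

From u* = s/(s+f): s = u·f/(1−u).
s = 0.0623 × 34.9 / (1 − 0.0623) = 2.1743 / 0.9377 ≈ 2.32% per quarter.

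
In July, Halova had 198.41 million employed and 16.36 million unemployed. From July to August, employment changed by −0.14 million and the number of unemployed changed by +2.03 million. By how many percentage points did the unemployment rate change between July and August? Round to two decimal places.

The unemployment rate changed by +0.87 percentage points.

July: labor force = 198.41 + 16.36 = 214.77; u = 16.36/214.77 = 7.62%.
August: labor force = 198.27 + 18.39 = 216.66; u = 18.39/216.66 = 8.49%.
Change = 8.49% − 7.62% = +0.87 pp.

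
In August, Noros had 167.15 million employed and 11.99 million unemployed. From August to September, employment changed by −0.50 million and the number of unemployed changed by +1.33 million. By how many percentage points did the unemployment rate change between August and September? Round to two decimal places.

The unemployment rate changed by +0.71 percentage points.

August: labor force = 167.15 + 11.99 = 179.14; u = 11.99/179.14 = 6.69%.
September: labor force = 166.65 + 13.32 = 179.97; u = 13.32/179.97 = 7.40%.
Change = 7.40% − 6.69% = +0.71 pp.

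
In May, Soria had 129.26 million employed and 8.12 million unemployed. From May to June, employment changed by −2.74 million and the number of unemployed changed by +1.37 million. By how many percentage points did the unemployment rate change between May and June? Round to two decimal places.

May: labor force = 129.26 + 8.12 = 137.38; u = 8.12/137.38 = 5.91%.
June: labor force = 126.52 + 9.49 = 136.01; u = 9.49/136.01 = 6.98%.
Change = 6.98% − 5.91% = +1.07 pp.

The unemployment rate changed by +1.07 percentage points.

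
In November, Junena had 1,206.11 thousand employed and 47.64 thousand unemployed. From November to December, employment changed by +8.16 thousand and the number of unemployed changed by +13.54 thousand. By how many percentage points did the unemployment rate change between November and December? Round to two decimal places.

The unemployment rate changed by +1.00 percentage points.

November: labor force = 1,206.11 + 47.64 = 1,253.75; u = 47.64/1,253.75 = 3.80%.
December: labor force = 1,214.27 + 61.18 = 1,275.45; u = 61.18/1,275.45 = 4.80%.
Change = 4.80% − 3.80% = +1.00 pp.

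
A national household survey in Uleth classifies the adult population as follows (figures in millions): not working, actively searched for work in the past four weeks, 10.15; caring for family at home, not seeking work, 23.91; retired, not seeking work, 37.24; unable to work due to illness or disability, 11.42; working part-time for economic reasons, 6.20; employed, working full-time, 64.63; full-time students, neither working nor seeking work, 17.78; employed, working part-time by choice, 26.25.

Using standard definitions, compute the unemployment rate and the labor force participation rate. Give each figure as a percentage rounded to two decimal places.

Unemployment rate ≈ 9.47%; labor force participation rate ≈ 54.27%.

Employed = 6.20 + 64.63 + 26.25 = 97.08 million (anyone who worked, including part-time for economic reasons, counts as employed).
Unemployed = 10.15 million.
Labor force = 97.08 + 10.15 = 107.23 million.
Not in labor force = 23.91 + 37.24 + 11.42 + 17.78 = 90.35 million (those not working and not actively searching are outside the labor force).
Civilian working-age population = 107.23 + 90.35 = 197.58 million.
Unemployment rate = 10.15 / 107.23 = 9.47%.
Labor force participation rate = 107.23 / 197.58 = 54.27%.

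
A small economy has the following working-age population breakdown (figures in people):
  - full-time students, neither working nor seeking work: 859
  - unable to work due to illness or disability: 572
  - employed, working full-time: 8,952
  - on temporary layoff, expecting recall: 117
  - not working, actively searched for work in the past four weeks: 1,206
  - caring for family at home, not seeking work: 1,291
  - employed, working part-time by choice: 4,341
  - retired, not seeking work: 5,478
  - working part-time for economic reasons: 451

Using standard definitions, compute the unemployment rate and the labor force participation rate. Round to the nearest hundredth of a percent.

Unemployment rate ≈ 8.78%; labor force participation rate ≈ 64.76%.

Employed = 8,952 + 4,341 + 451 = 13,744 (anyone who worked, including part-time for economic reasons, counts as employed).
Unemployed = 117 + 1,206 = 1,323 (jobless and actively searching, or on temporary layoff).
Labor force = 13,744 + 1,323 = 15,067.
Not in labor force = 859 + 572 + 1,291 + 5,478 = 8,200 (those not working and not actively searching are outside the labor force).
Civilian working-age population = 15,067 + 8,200 = 23,267.
Unemployment rate = 1,323 / 15,067 = 8.78%.
Labor force participation rate = 15,067 / 23,267 = 64.76%.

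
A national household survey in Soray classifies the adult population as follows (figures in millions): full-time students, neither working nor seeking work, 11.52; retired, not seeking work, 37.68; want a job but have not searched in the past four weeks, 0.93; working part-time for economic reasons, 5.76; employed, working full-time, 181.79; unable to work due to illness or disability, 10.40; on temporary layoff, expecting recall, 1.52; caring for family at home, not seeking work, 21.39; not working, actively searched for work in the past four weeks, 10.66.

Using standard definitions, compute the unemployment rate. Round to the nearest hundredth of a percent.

Unemployment rate ≈ 6.10%.

Employed = 5.76 + 181.79 = 187.55 million (anyone who worked, including part-time for economic reasons, counts as employed).
Unemployed = 1.52 + 10.66 = 12.18 million (jobless and actively searching, or on temporary layoff).
Labor force = 187.55 + 12.18 = 199.73 million.
Unemployment rate = 12.18 / 199.73 = 6.10%.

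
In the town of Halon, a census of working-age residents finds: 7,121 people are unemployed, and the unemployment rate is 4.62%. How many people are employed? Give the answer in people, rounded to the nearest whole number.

About 147,013 are employed.

Labor force = U / u = 7,121 / 0.0462 ≈ 154,134.
Employed = labor force − unemployed = 154,134 − 7,121 = 147,013.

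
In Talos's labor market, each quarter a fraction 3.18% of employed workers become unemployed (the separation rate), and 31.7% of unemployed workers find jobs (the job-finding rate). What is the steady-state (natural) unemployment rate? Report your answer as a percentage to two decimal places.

Steady-state unemployment rate ≈ 9.12%.

At steady state the flows balance: s·E = f·U, so U/(E+U) = s/(s+f).
u* = 3.18 / (3.18 + 31.7) = 3.18 / 34.88 = 9.12%.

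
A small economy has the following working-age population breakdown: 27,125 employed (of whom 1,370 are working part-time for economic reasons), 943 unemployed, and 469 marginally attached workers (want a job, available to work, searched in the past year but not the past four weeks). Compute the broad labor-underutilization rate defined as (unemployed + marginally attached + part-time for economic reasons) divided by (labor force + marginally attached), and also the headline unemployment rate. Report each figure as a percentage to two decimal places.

Labor force = 27,125 + 943 = 28,068.
Numerator = 943 + 469 + 1,370 = 2,782.
Denominator = 28,068 + 469 = 28,537.
Broad rate = 2,782 / 28,537 = 9.75%.
Headline unemployment rate = 943 / 28,068 = 3.36%.

Broad underutilization rate ≈ 9.75%; headline unemployment rate ≈ 3.36%.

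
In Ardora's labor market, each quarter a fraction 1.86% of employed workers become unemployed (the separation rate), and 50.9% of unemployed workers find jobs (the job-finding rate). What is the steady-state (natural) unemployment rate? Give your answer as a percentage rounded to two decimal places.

Steady-state unemployment rate ≈ 3.53%.

At steady state the flows balance: s·E = f·U, so U/(E+U) = s/(s+f).
u* = 1.86 / (1.86 + 50.9) = 1.86 / 52.76 = 3.53%.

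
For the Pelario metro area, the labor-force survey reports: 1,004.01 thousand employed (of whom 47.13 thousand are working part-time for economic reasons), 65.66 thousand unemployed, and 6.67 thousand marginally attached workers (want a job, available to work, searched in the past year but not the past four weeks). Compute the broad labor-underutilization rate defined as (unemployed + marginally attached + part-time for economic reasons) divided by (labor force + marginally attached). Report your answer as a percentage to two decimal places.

Labor force = 1,004.01 + 65.66 = 1,069.67 thousand.
Numerator = 65.66 + 6.67 + 47.13 = 119.46 thousand.
Denominator = 1,069.67 + 6.67 = 1,076.34 thousand.
Broad rate = 119.46 / 1,076.34 = 11.10%.

Broad underutilization rate ≈ 11.10%.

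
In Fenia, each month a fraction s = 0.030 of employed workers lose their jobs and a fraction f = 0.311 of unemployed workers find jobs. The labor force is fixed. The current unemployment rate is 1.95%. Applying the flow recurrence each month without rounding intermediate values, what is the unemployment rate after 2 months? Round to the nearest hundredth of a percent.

Unemployment rate after two months ≈ 5.82%.

With a fixed labor force, u_{t+1} = u_t + s·(1−u_t) − f·u_t = u_t·(1−s−f) + s.
Here 1−s−f = 0.659 and s = 0.030.
u_1 = 0.019500 × 0.659 + 0.030 = 0.042850.
u_2 = 0.042850 × 0.659 + 0.030 = 0.058238.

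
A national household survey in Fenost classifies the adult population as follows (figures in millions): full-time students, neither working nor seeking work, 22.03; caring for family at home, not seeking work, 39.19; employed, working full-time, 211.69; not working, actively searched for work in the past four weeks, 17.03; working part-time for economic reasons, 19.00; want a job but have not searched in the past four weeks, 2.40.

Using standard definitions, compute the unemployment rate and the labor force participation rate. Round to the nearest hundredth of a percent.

Employed = 211.69 + 19.00 = 230.69 million (anyone who worked, including part-time for economic reasons, counts as employed).
Unemployed = 17.03 million.
Labor force = 230.69 + 17.03 = 247.72 million.
Not in labor force = 22.03 + 39.19 + 2.40 = 63.62 million (those not working and not actively searching are outside the labor force — including those who want a job but have given up searching).
Civilian working-age population = 247.72 + 63.62 = 311.34 million.
Unemployment rate = 17.03 / 247.72 = 6.87%.
Labor force participation rate = 247.72 / 311.34 = 79.57%.

Unemployment rate ≈ 6.87%; labor force participation rate ≈ 79.57%.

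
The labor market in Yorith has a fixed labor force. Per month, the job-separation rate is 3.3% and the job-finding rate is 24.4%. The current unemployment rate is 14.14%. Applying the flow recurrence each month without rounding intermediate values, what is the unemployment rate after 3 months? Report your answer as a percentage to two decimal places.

Unemployment rate after three months ≈ 12.75%.

With a fixed labor force, u_{t+1} = u_t + s·(1−u_t) − f·u_t = u_t·(1−s−f) + s.
Here 1−s−f = 0.723 and s = 0.033.
u_1 = 0.141400 × 0.723 + 0.033 = 0.135232.
u_2 = 0.135232 × 0.723 + 0.033 = 0.130773.
u_3 = 0.130773 × 0.723 + 0.033 = 0.127549.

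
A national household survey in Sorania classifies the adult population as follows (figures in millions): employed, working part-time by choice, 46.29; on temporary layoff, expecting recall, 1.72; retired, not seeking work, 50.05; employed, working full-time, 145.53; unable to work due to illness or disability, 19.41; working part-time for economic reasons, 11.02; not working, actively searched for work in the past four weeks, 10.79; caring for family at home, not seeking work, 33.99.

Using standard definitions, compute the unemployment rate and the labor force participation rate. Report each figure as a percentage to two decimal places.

Unemployment rate ≈ 5.81%; labor force participation rate ≈ 67.55%.

Employed = 46.29 + 145.53 + 11.02 = 202.84 million (anyone who worked, including part-time for economic reasons, counts as employed).
Unemployed = 1.72 + 10.79 = 12.51 million (jobless and actively searching, or on temporary layoff).
Labor force = 202.84 + 12.51 = 215.35 million.
Not in labor force = 50.05 + 19.41 + 33.99 = 103.45 million (those not working and not actively searching are outside the labor force).
Civilian working-age population = 215.35 + 103.45 = 318.80 million.
Unemployment rate = 12.51 / 215.35 = 5.81%.
Labor force participation rate = 215.35 / 318.80 = 67.55%.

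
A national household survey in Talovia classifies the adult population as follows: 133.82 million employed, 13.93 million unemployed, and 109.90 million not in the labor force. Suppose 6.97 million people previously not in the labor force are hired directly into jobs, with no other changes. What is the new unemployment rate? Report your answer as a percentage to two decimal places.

New unemployment rate ≈ 9.00%.

Initially, labor force = 133.82 + 13.93 = 147.75 million, so u = 13.93/147.75 = 9.43%.
After the change, employed and labor force both rise by 6.97; unemployed unchanged → E = 140.79, U = 13.93, labor force = 154.72 million.
New unemployment rate = 13.93 / 154.72 = 9.00%.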